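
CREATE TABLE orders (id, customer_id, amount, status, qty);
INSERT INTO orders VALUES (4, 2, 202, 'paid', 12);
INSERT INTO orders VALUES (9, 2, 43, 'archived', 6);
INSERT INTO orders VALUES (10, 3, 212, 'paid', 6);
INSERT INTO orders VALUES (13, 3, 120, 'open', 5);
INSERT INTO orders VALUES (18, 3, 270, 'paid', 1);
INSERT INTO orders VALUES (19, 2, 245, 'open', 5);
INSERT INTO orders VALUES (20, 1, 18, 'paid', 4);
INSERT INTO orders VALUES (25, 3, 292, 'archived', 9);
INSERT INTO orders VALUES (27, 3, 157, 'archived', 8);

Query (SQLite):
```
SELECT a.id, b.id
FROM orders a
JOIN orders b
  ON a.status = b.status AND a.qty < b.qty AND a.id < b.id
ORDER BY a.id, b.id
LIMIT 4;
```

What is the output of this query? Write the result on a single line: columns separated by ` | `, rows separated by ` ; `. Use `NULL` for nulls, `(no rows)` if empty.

Pairs (a,b) with same status, a.qty < b.qty, a.id < b.id.
status groups: archived:{9,25,27} open:{13,19} paid:{4,10,18,20}
Ordered by (a.id, b.id); first 4.

9 | 25 ; 9 | 27 ; 18 | 20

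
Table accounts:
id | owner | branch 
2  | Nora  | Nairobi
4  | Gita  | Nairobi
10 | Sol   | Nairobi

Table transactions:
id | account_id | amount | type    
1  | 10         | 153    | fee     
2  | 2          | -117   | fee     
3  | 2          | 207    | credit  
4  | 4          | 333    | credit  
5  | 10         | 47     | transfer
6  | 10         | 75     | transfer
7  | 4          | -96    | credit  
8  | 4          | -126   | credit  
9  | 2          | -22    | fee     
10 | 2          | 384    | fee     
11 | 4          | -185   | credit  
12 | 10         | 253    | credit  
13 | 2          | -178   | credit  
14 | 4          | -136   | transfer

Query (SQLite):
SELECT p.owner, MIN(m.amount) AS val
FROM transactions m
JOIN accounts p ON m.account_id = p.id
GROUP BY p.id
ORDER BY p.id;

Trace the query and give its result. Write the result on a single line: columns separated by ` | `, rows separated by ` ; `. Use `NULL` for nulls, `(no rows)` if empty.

Nora | -178 ; Gita | -185 ; Sol | 47

Join each transactions row to its accounts via account_id.
Group joined rows by accounts.id; compute MIN(m.amount) per group.
  2: ids {2, 3, 9, 10, 13} → MIN(m.amount)=-178
  4: ids {4, 7, 8, 11, 14} → MIN(m.amount)=-185
  10: ids {1, 5, 6, 12} → MIN(m.amount)=47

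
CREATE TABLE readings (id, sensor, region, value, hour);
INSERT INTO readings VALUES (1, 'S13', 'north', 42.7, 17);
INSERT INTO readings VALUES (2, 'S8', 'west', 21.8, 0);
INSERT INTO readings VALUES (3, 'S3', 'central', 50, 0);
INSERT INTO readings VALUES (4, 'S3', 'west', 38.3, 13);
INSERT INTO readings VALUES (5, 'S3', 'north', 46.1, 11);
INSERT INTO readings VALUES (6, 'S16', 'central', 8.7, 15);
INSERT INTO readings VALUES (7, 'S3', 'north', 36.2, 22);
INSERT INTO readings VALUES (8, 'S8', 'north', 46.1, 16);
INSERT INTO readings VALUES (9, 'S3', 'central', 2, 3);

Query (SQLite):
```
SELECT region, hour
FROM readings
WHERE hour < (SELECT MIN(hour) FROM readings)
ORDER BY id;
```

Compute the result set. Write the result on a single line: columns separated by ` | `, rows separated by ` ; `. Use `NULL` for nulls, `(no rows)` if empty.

Scalar subquery: MIN(hour) over all readings rows = 0.
Keep rows where hour < that value.

(no rows)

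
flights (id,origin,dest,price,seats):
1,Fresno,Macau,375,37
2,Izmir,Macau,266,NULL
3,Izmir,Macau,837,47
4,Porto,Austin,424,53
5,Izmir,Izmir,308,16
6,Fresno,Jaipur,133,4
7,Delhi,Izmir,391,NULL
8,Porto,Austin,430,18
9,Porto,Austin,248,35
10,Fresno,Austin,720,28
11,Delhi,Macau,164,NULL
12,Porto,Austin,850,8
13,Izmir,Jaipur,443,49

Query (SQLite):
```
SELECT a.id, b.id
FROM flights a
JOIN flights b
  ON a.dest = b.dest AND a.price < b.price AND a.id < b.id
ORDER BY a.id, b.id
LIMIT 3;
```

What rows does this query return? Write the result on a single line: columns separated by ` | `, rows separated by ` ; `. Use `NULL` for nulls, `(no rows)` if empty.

Pairs (a,b) with same dest, a.price < b.price, a.id < b.id.
dest groups: Austin:{4,8,9,10,12} Izmir:{5,7} Jaipur:{6,13} Macau:{1,2,3,11}
Ordered by (a.id, b.id); first 3.

1 | 3 ; 2 | 3 ; 4 | 8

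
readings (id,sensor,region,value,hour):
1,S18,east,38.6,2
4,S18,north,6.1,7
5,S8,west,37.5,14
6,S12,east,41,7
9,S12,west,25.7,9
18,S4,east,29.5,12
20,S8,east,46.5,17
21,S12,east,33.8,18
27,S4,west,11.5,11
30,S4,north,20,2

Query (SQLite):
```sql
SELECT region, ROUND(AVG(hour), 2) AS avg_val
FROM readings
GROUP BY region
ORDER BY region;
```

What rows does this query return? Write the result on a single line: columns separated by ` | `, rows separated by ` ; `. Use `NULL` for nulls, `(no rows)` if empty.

Partition readings by region; compute ROUND(AVG(hour), 2) within each group.
  east: ids {1, 6, 18, 20, 21} → ROUND(AVG(hour), 2)=11.2
  north: ids {4, 30} → ROUND(AVG(hour), 2)=4.5
  west: ids {5, 9, 27} → ROUND(AVG(hour), 2)=11.33

east | 11.2 ; north | 4.5 ; west | 11.33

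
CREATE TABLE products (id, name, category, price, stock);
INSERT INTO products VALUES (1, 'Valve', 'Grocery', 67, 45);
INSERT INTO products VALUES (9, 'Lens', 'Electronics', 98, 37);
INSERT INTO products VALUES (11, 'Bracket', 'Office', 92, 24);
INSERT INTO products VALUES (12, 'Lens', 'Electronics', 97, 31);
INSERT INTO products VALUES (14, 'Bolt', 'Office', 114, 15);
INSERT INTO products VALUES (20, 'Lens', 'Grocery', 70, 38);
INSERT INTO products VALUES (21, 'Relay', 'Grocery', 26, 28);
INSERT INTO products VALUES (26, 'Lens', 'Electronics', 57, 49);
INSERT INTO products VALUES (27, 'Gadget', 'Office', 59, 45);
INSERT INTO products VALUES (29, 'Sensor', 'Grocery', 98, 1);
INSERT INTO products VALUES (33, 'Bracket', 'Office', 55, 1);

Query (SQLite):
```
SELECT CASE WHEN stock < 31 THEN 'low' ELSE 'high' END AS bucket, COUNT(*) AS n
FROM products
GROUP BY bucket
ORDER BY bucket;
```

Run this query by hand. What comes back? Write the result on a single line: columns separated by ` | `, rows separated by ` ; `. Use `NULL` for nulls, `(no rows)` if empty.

Bucket rows by stock < 31 → 'low' else 'high'; count each bucket.

high | 6 ; low | 5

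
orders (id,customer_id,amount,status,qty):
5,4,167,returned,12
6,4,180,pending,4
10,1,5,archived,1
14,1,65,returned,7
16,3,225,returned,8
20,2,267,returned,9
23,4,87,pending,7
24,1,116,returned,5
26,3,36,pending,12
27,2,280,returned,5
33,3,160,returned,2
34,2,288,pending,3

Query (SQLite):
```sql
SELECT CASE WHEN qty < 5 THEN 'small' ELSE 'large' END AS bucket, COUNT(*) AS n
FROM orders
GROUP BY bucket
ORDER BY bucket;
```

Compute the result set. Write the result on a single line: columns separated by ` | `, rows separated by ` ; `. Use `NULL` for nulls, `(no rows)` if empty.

Bucket rows by qty < 5 → 'small' else 'large'; count each bucket.

large | 8 ; small | 4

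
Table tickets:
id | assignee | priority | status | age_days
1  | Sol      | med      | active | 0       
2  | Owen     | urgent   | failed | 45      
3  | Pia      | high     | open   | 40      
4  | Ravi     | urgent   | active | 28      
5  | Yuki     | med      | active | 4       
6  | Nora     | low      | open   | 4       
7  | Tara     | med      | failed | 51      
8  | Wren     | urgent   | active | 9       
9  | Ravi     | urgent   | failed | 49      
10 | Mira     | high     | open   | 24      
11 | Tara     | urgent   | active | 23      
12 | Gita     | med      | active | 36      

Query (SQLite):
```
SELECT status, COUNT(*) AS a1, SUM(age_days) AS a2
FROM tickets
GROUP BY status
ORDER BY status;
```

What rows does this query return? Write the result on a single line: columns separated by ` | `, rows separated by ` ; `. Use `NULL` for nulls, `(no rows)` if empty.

active | 6 | 100 ; failed | 3 | 145 ; open | 3 | 68

Group tickets by status.
Per group compute: COUNT(*), SUM(age_days).
  active: ids {1, 4, 5, 8, 11, 12} → COUNT(*)=6, SUM(age_days)=100
  failed: ids {2, 7, 9} → COUNT(*)=3, SUM(age_days)=145
  open: ids {3, 6, 10} → COUNT(*)=3, SUM(age_days)=68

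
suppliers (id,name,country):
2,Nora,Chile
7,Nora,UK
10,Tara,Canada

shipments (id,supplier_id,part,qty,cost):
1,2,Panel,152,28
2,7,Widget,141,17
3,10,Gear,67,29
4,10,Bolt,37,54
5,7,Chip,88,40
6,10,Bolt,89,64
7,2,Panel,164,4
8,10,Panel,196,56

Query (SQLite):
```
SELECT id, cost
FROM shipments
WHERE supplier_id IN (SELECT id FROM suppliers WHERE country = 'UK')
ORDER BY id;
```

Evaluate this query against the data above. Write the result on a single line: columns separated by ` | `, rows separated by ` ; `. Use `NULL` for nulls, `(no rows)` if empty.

2 | 17 ; 5 | 40

Inner query: suppliers.id where country = 'UK'.
Outer: keep shipments rows whose supplier_id is in that set.
Inner query → {7}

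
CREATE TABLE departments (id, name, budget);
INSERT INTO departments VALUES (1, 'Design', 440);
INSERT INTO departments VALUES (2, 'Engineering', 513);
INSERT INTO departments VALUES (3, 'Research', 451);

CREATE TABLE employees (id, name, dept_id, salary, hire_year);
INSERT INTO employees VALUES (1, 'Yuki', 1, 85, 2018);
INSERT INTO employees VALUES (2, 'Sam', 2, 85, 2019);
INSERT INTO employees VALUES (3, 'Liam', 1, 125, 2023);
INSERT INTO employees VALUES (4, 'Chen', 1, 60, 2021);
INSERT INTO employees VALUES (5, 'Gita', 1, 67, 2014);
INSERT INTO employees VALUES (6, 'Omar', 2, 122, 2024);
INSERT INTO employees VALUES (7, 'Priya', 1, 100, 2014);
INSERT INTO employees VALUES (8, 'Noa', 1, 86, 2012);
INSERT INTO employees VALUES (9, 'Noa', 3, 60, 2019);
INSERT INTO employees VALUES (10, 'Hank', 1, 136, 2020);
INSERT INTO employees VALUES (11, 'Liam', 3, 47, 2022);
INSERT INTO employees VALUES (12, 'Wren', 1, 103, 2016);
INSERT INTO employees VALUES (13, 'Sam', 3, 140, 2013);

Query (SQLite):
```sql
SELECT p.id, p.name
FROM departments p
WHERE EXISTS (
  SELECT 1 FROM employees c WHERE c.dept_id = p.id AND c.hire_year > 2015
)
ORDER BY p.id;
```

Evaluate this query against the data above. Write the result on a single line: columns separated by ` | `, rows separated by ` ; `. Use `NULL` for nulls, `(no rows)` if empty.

1 | Design ; 2 | Engineering ; 3 | Research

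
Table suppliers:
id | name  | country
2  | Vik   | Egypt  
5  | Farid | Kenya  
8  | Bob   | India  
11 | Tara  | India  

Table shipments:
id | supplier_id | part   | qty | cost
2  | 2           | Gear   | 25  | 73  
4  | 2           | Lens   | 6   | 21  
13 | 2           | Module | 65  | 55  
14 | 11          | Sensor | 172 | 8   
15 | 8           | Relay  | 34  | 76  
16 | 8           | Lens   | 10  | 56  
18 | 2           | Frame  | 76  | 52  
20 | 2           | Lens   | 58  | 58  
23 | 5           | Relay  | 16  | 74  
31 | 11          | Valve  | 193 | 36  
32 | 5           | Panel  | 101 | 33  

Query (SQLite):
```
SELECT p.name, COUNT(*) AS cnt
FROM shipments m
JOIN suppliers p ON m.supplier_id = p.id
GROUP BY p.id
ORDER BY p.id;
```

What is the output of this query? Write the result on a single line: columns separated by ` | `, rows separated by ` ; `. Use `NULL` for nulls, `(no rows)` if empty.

Join each shipments row to its suppliers via supplier_id.
Group joined rows by suppliers.id; compute COUNT(*) per group.
  2: ids {2, 4, 13, 18, 20} → COUNT(*)=5
  5: ids {23, 32} → COUNT(*)=2
  8: ids {15, 16} → COUNT(*)=2
  11: ids {14, 31} → COUNT(*)=2

Vik | 5 ; Farid | 2 ; Bob | 2 ; Tara | 2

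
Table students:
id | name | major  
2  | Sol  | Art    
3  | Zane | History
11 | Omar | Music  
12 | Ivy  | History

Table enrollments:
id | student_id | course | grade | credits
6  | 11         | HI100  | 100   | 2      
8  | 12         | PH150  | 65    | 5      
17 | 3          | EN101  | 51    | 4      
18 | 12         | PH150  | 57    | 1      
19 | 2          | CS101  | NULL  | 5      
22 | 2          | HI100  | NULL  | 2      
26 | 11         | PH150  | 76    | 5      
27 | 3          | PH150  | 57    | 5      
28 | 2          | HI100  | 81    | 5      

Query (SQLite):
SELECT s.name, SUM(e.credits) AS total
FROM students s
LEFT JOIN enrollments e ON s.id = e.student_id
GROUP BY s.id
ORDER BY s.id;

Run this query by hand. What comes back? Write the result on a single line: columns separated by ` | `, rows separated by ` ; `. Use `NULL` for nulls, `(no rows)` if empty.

Sol | 12 ; Zane | 9 ; Omar | 7 ; Ivy | 6

LEFT JOIN keeps every students row; unmatched ones get NULL for enrollments columns.
Group by students.id and compute SUM(e.credits). SUM over an all-NULL group is NULL.
  2: ids {19, 22, 28} → SUM(e.credits)=12
  3: ids {17, 27} → SUM(e.credits)=9
  11: ids {6, 26} → SUM(e.credits)=7
  12: ids {8, 18} → SUM(e.credits)=6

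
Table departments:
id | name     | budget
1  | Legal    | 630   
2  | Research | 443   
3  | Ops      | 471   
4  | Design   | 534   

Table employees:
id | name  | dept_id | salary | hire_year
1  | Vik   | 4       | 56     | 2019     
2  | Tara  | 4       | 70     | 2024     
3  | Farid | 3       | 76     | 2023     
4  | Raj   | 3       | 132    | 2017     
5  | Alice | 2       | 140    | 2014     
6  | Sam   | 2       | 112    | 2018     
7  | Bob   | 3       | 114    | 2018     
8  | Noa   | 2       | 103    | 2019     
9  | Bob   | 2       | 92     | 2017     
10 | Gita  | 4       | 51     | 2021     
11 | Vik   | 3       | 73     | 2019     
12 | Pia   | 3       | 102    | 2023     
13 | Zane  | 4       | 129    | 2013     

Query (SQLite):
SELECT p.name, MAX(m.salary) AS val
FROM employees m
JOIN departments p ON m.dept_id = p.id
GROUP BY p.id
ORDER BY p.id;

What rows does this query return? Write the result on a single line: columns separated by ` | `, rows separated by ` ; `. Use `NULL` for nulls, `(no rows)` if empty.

Join each employees row to its departments via dept_id.
Group joined rows by departments.id; compute MAX(m.salary) per group.
  2: ids {5, 6, 8, 9} → MAX(m.salary)=140
  3: ids {3, 4, 7, 11, 12} → MAX(m.salary)=132
  4: ids {1, 2, 10, 13} → MAX(m.salary)=129

Research | 140 ; Ops | 132 ; Design | 129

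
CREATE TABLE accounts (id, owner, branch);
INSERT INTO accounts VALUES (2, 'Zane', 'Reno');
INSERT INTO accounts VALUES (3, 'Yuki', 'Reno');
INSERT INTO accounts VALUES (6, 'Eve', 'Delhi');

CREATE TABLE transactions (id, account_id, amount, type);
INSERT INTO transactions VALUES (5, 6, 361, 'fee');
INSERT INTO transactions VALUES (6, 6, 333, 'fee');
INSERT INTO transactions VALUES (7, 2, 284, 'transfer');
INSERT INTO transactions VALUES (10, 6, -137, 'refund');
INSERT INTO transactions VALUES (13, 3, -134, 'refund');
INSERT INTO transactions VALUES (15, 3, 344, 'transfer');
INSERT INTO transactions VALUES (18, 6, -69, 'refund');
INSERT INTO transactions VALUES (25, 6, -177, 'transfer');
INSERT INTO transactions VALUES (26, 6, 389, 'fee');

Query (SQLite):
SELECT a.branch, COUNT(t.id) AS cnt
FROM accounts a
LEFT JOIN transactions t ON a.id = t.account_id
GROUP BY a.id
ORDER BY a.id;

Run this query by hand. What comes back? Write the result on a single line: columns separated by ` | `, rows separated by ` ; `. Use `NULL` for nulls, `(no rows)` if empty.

LEFT JOIN keeps every accounts row; unmatched ones get NULL for transactions columns.
Group by accounts.id and compute COUNT(t.id). COUNT(col) of an all-NULL group is 0.
  2: ids {7} → COUNT(t.id)=1
  3: ids {13, 15} → COUNT(t.id)=2
  6: ids {5, 6, 10, 18, 25, 26} → COUNT(t.id)=6

Reno | 1 ; Reno | 2 ; Delhi | 6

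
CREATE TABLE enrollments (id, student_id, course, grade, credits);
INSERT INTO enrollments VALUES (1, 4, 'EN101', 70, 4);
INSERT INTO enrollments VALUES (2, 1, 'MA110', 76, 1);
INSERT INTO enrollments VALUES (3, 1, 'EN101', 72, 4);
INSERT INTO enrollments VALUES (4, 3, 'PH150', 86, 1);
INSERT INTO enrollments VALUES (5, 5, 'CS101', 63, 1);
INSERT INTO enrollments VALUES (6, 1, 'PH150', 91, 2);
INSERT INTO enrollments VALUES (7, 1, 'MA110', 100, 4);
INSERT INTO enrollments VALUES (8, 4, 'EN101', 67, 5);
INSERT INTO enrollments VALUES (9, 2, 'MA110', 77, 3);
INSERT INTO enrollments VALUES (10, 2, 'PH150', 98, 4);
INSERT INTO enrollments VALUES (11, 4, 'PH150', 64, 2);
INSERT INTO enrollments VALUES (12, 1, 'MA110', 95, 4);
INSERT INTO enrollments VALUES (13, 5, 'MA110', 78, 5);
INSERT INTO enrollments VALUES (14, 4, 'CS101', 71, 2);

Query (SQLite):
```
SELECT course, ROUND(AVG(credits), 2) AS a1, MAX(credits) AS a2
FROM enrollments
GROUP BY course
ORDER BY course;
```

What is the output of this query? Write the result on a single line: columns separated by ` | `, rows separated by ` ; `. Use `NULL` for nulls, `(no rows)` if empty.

Group enrollments by course.
Per group compute: ROUND(AVG(credits), 2), MAX(credits).
  CS101: ids {5, 14} → ROUND(AVG(credits), 2)=1.5, MAX(credits)=2
  EN101: ids {1, 3, 8} → ROUND(AVG(credits), 2)=4.33, MAX(credits)=5
  MA110: ids {2, 7, 9, 12, 13} → ROUND(AVG(credits), 2)=3.4, MAX(credits)=5
  PH150: ids {4, 6, 10, 11} → ROUND(AVG(credits), 2)=2.25, MAX(credits)=4

CS101 | 1.5 | 2 ; EN101 | 4.33 | 5 ; MA110 | 3.4 | 5 ; PH150 | 2.25 | 4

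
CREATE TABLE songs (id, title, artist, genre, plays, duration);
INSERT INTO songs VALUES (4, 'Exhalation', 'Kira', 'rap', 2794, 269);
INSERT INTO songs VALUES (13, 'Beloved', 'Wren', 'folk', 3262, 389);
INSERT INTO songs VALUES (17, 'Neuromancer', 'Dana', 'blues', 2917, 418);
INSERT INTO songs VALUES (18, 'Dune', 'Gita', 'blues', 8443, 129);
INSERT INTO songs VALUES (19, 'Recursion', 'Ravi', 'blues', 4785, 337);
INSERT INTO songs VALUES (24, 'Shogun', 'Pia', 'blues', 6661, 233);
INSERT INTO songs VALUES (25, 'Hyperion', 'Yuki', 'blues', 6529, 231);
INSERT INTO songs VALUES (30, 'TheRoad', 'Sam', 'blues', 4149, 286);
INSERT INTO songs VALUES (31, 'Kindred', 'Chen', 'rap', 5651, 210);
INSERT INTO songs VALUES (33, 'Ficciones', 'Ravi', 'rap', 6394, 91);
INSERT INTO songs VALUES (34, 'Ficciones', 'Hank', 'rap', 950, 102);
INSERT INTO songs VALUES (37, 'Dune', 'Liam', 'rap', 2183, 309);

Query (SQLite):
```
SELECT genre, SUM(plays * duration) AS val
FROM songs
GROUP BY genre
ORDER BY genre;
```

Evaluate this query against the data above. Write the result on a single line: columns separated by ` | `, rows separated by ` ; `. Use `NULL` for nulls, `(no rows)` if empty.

For each row compute plays * duration.
Group by genre; take SUM of the expression per group.
  blues: ids {17, 18, 19, 24, 25, 30} → SUM(plays * duration)=8167824
  folk: ids {13} → SUM(plays * duration)=1268918
  rap: ids {4, 31, 33, 34, 37} → SUM(plays * duration)=3291597

blues | 8167824 ; folk | 1268918 ; rap | 3291597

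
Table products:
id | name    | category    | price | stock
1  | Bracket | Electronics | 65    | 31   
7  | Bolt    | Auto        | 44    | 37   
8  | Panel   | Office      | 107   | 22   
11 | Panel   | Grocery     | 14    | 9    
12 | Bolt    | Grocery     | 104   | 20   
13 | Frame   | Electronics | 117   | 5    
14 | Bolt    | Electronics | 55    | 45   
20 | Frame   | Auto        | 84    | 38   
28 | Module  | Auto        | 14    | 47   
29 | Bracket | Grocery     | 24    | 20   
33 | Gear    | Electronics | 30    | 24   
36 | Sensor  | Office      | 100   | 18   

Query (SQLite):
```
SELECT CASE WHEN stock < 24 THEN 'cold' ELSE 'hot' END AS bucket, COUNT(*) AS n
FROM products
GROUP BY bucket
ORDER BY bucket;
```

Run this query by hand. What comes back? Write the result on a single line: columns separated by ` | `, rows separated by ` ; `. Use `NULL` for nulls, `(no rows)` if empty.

cold | 6 ; hot | 6

Bucket rows by stock < 24 → 'cold' else 'hot'; count each bucket.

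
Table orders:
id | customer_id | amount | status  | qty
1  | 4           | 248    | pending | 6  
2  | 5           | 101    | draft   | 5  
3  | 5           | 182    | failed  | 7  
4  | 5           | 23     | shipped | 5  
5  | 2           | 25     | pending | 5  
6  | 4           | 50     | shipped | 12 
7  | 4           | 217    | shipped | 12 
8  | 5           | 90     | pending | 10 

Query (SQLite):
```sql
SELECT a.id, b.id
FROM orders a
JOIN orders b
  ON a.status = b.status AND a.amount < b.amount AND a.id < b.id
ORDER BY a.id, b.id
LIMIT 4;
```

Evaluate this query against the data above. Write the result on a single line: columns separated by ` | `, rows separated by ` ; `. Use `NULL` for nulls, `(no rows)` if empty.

Pairs (a,b) with same status, a.amount < b.amount, a.id < b.id.
status groups: draft:{2} failed:{3} pending:{1,5,8} shipped:{4,6,7}
Ordered by (a.id, b.id); first 4.

4 | 6 ; 4 | 7 ; 5 | 8 ; 6 | 7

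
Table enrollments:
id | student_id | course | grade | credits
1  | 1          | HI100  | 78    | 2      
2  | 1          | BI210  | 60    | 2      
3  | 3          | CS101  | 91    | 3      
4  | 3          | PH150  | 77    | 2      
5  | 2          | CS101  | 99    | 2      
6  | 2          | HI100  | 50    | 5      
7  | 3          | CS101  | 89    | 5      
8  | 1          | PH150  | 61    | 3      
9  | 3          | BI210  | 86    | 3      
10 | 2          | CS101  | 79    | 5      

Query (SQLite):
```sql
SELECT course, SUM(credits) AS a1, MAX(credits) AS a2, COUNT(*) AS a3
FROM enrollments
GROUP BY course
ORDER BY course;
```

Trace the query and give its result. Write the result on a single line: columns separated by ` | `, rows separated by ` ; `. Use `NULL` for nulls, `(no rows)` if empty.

BI210 | 5 | 3 | 2 ; CS101 | 15 | 5 | 4 ; HI100 | 7 | 5 | 2 ; PH150 | 5 | 3 | 2

Group enrollments by course.
Per group compute: SUM(credits), MAX(credits), COUNT(*).
  BI210: ids {2, 9} → SUM(credits)=5, MAX(credits)=3, COUNT(*)=2
  CS101: ids {3, 5, 7, 10} → SUM(credits)=15, MAX(credits)=5, COUNT(*)=4
  HI100: ids {1, 6} → SUM(credits)=7, MAX(credits)=5, COUNT(*)=2
  PH150: ids {4, 8} → SUM(credits)=5, MAX(credits)=3, COUNT(*)=2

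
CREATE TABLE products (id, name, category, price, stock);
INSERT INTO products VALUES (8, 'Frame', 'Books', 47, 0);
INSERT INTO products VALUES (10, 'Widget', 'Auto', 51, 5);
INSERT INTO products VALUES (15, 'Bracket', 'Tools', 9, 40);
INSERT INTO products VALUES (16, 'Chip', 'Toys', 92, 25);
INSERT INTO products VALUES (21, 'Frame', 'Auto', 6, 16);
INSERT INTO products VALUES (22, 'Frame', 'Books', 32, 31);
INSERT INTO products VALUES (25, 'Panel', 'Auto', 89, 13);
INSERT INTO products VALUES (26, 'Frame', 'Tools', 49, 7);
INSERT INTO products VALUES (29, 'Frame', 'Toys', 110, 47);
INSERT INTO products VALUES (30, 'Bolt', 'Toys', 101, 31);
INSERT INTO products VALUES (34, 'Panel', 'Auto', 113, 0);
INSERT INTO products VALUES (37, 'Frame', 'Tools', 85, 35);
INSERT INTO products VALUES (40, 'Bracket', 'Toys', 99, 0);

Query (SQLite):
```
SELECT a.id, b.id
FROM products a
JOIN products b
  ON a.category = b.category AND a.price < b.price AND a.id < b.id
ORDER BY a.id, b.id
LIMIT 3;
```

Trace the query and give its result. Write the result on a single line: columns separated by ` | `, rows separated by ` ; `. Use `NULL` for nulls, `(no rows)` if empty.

Pairs (a,b) with same category, a.price < b.price, a.id < b.id.
category groups: Auto:{10,21,25,34} Books:{8,22} Tools:{15,26,37} Toys:{16,29,30,40}
Ordered by (a.id, b.id); first 3.

10 | 25 ; 10 | 34 ; 15 | 26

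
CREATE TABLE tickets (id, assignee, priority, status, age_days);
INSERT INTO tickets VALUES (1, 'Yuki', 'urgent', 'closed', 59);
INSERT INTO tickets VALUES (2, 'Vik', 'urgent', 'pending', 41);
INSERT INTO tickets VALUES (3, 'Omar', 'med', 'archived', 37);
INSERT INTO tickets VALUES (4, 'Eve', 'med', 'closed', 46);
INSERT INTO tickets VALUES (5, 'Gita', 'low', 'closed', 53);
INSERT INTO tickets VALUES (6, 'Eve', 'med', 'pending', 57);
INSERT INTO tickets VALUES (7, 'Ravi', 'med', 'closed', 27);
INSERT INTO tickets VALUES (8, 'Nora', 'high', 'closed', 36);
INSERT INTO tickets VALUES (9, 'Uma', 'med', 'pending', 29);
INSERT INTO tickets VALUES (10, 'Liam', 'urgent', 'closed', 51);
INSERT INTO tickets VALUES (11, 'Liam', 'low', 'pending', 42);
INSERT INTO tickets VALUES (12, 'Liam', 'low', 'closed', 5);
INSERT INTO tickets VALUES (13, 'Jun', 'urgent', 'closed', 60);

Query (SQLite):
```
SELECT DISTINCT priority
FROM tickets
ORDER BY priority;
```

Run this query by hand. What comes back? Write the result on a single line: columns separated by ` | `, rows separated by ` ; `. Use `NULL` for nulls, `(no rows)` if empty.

high ; low ; med ; urgent

Collect distinct priority values from tickets.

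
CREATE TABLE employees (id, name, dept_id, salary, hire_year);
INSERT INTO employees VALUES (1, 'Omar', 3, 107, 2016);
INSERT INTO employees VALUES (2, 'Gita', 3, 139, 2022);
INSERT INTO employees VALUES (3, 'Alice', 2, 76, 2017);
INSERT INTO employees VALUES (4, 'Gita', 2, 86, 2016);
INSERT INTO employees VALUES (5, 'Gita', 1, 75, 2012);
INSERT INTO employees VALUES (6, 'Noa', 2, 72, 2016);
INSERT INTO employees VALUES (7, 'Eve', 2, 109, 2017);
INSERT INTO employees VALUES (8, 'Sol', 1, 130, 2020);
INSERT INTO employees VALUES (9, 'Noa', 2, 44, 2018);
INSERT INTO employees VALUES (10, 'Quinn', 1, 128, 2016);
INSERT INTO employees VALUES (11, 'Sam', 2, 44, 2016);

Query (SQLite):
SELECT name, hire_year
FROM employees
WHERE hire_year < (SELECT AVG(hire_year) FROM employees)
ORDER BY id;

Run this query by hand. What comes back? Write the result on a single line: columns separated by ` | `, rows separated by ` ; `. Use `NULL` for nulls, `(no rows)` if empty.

Scalar subquery: AVG(hire_year) over all employees rows = 2016.909091 (≈; comparison uses full precision).
Keep rows where hire_year < that value.

Omar | 2016 ; Gita | 2016 ; Gita | 2012 ; Noa | 2016 ; Quinn | 2016 ; Sam | 2016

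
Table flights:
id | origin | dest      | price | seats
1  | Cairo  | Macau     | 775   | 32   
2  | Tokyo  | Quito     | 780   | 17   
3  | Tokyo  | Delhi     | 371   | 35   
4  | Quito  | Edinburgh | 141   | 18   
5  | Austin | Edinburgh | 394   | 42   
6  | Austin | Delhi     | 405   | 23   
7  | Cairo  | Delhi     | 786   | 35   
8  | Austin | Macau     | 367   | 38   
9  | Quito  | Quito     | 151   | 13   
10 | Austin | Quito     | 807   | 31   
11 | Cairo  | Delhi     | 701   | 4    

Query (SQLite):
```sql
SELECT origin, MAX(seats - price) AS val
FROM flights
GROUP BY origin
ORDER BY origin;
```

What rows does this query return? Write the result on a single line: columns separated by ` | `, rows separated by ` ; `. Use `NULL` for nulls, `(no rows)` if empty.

For each row compute seats - price.
Group by origin; take MAX of the expression per group.
  Austin: ids {5, 6, 8, 10} → MAX(seats - price)=-329
  Cairo: ids {1, 7, 11} → MAX(seats - price)=-697
  Quito: ids {4, 9} → MAX(seats - price)=-123
  Tokyo: ids {2, 3} → MAX(seats - price)=-336

Austin | -329 ; Cairo | -697 ; Quito | -123 ; Tokyo | -336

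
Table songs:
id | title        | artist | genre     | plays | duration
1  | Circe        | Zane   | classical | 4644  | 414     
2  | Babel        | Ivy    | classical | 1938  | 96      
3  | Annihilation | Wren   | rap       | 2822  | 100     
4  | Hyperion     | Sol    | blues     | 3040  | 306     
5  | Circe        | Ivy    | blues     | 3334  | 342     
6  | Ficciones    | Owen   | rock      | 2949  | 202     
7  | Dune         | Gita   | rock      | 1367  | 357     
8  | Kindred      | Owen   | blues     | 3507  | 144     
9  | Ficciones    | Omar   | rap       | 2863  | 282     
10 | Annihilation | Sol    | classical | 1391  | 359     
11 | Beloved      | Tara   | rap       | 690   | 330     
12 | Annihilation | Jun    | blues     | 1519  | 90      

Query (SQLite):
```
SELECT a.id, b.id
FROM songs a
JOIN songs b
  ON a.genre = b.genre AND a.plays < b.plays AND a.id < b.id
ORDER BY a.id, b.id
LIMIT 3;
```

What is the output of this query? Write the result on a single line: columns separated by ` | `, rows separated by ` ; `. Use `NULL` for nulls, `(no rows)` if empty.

Pairs (a,b) with same genre, a.plays < b.plays, a.id < b.id.
genre groups: blues:{4,5,8,12} classical:{1,2,10} rap:{3,9,11} rock:{6,7}
Ordered by (a.id, b.id); first 3.

3 | 9 ; 4 | 5 ; 4 | 8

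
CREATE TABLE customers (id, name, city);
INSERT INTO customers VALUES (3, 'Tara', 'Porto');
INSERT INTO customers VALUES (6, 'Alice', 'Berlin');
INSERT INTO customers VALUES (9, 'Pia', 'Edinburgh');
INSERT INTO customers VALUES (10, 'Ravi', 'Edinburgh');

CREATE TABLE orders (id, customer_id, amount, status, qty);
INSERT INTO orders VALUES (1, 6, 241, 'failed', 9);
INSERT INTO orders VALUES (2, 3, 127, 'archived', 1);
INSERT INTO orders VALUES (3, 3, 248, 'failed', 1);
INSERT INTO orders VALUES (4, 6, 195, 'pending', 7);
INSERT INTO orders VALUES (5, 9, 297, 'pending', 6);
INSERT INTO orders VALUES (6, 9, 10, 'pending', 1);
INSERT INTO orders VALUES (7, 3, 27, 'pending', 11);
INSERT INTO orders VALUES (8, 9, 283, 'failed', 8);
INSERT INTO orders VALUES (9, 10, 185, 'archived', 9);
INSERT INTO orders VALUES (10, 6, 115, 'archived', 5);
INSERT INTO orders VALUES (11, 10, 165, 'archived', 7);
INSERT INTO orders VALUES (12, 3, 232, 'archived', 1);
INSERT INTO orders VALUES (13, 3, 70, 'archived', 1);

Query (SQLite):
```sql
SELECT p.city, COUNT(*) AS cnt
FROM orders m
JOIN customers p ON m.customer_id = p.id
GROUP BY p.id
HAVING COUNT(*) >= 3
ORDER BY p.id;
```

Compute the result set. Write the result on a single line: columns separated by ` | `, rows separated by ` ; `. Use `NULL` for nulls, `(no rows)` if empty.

Porto | 5 ; Berlin | 3 ; Edinburgh | 3

Join each orders row to its customers via customer_id.
Group joined rows by customers.id; compute COUNT(*) per group.
HAVING: keep groups with count ≥ 3.
  3: ids {2, 3, 7, 12, 13} → COUNT(*)=5
  6: ids {1, 4, 10} → COUNT(*)=3
  9: ids {5, 6, 8} → COUNT(*)=3
  10: ids {9, 11} → COUNT(*)=2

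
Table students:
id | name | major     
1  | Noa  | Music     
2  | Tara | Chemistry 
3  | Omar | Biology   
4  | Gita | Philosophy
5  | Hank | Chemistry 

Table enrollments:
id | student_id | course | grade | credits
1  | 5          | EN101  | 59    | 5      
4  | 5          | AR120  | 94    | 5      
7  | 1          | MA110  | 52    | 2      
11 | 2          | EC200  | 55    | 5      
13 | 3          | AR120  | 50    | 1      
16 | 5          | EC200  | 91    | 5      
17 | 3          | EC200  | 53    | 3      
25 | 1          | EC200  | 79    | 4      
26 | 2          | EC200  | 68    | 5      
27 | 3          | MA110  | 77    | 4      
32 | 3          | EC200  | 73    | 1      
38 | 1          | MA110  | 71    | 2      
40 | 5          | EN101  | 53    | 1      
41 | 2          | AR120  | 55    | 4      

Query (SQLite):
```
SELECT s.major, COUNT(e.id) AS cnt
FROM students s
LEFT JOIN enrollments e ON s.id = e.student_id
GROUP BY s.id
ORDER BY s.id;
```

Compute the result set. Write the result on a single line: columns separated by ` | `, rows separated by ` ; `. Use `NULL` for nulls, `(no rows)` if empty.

LEFT JOIN keeps every students row; unmatched ones get NULL for enrollments columns.
Group by students.id and compute COUNT(e.id). COUNT(col) of an all-NULL group is 0.
  1: ids {7, 25, 38} → COUNT(e.id)=3
  2: ids {11, 26, 41} → COUNT(e.id)=3
  3: ids {13, 17, 27, 32} → COUNT(e.id)=4
  4: ids {—} → COUNT(e.id)=0
  5: ids {1, 4, 16, 40} → COUNT(e.id)=4

Music | 3 ; Chemistry | 3 ; Biology | 4 ; Philosophy | 0 ; Chemistry | 4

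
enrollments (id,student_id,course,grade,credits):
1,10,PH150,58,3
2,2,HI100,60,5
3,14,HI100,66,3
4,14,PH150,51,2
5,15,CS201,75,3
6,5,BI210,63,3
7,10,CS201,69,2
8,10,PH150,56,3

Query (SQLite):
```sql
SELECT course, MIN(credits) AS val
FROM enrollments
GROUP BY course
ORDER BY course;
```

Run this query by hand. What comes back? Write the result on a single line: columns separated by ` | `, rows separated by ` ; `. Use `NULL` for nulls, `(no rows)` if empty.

BI210 | 3 ; CS201 | 2 ; HI100 | 3 ; PH150 | 2

Partition enrollments by course; compute MIN(credits) within each group.
  BI210: ids {6} → MIN(credits)=3
  CS201: ids {5, 7} → MIN(credits)=2
  HI100: ids {2, 3} → MIN(credits)=3
  PH150: ids {1, 4, 8} → MIN(credits)=2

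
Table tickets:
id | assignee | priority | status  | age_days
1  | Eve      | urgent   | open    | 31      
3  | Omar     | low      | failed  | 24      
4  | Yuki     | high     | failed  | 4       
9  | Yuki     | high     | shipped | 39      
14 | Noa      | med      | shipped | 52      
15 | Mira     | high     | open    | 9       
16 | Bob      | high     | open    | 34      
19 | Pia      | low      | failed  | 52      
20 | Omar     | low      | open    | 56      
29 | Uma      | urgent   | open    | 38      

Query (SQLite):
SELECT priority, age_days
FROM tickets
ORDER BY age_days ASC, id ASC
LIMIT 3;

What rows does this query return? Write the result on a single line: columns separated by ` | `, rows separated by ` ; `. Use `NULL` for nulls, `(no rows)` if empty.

Sort by age_days asc, tiebreak id asc: (4, id=4), (9, id=15), (24, id=3), (31, id=1), (34, id=16), (38, id=29) …. Take first 3.

high | 4 ; high | 9 ; low | 24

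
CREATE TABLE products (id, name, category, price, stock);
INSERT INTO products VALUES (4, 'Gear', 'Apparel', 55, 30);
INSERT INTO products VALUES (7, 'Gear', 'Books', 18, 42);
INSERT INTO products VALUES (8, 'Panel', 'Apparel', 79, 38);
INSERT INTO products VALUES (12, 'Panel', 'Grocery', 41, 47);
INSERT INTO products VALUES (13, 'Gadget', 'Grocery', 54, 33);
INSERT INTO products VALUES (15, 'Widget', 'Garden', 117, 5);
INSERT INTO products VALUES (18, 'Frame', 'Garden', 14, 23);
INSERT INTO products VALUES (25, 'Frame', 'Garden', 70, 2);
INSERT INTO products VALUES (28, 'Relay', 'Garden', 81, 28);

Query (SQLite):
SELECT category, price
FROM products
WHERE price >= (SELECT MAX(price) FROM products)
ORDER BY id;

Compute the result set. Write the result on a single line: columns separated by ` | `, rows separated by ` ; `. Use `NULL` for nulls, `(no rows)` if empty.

Garden | 117

Scalar subquery: MAX(price) over all products rows = 117.
Keep rows where price >= that value.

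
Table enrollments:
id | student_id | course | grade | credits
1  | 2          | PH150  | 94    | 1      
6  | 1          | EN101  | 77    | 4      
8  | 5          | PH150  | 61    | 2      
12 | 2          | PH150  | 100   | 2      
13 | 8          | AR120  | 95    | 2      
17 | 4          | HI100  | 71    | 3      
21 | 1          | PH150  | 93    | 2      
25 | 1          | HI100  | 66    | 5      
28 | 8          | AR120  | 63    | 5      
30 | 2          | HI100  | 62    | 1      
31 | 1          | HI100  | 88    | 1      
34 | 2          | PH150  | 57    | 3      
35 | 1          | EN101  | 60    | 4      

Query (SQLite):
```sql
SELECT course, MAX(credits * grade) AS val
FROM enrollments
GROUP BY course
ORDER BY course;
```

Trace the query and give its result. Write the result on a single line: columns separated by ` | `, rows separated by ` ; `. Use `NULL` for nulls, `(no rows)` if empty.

AR120 | 315 ; EN101 | 308 ; HI100 | 330 ; PH150 | 200

For each row compute credits * grade.
Group by course; take MAX of the expression per group.
  AR120: ids {13, 28} → MAX(credits * grade)=315
  EN101: ids {6, 35} → MAX(credits * grade)=308
  HI100: ids {17, 25, 30, 31} → MAX(credits * grade)=330
  PH150: ids {1, 8, 12, 21, 34} → MAX(credits * grade)=200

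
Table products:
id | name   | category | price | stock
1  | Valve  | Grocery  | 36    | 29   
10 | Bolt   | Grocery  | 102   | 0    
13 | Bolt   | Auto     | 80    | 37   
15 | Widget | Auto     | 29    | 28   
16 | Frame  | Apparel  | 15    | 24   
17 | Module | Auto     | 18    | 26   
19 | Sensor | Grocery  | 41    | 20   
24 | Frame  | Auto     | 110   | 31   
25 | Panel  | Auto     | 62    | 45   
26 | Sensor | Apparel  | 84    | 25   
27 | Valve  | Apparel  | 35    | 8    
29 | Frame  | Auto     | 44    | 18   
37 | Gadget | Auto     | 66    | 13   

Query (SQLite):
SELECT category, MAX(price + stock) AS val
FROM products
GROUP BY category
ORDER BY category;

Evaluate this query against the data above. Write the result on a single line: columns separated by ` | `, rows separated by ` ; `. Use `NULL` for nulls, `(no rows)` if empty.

For each row compute price + stock.
Group by category; take MAX of the expression per group.
  Apparel: ids {16, 26, 27} → MAX(price + stock)=109
  Auto: ids {13, 15, 17, 24, 25, 29, 37} → MAX(price + stock)=141
  Grocery: ids {1, 10, 19} → MAX(price + stock)=102

Apparel | 109 ; Auto | 141 ; Grocery | 102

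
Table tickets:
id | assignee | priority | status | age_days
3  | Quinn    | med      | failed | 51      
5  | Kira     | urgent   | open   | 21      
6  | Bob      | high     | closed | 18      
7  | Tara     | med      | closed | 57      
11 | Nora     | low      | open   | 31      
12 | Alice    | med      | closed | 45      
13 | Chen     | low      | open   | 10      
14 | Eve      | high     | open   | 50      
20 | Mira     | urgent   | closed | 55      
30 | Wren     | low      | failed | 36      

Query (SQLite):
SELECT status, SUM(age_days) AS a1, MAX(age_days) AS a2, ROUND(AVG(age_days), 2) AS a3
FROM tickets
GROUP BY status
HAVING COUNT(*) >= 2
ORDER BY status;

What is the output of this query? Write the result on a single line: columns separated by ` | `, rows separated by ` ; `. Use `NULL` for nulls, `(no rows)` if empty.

Group tickets by status.
Per group compute: SUM(age_days), MAX(age_days), ROUND(AVG(age_days), 2).
HAVING: drop groups with fewer than 2 rows.
  closed: ids {6, 7, 12, 20} → SUM(age_days)=175, MAX(age_days)=57, ROUND(AVG(age_days), 2)=43.75
  failed: ids {3, 30} → SUM(age_days)=87, MAX(age_days)=51, ROUND(AVG(age_days), 2)=43.5
  open: ids {5, 11, 13, 14} → SUM(age_days)=112, MAX(age_days)=50, ROUND(AVG(age_days), 2)=28

closed | 175 | 57 | 43.75 ; failed | 87 | 51 | 43.5 ; open | 112 | 50 | 28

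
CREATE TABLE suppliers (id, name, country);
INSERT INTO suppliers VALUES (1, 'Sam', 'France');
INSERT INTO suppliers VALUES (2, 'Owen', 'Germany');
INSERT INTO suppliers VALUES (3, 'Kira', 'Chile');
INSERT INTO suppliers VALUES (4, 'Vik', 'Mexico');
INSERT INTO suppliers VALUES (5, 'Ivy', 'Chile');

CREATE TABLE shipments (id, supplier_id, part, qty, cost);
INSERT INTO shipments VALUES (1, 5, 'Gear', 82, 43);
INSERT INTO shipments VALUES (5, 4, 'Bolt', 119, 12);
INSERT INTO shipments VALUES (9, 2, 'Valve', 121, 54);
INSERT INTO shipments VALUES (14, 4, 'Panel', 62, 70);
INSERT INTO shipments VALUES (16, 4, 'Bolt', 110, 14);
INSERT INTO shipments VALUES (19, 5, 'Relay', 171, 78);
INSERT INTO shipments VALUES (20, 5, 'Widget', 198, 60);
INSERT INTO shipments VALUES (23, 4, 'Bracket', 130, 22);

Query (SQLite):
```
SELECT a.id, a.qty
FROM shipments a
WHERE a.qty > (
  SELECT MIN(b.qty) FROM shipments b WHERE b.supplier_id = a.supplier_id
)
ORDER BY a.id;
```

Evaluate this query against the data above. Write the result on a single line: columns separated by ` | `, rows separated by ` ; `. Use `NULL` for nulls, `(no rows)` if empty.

For each shipments row a, compute MIN(qty) over rows sharing a.supplier_id.
Keep row a if a.qty > that per-group MIN.
  supplier_id=2: MIN(qty) = 121
  supplier_id=4: MIN(qty) = 62
  supplier_id=5: MIN(qty) = 82

5 | 119 ; 16 | 110 ; 19 | 171 ; 20 | 198 ; 23 | 130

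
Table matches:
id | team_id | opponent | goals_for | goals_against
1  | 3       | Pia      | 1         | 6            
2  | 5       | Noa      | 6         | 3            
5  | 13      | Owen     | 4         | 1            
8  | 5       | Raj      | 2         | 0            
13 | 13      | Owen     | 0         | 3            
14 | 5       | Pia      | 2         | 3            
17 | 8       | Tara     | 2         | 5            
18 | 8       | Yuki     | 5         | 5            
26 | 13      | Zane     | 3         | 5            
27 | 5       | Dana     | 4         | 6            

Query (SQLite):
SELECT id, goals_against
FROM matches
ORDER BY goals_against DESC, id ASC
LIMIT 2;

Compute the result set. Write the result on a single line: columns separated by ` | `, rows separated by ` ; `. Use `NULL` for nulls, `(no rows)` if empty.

Sort by goals_against desc, tiebreak id asc: (6, id=1), (6, id=27), (5, id=17), (5, id=18), (5, id=26) …. Take first 2.

1 | 6 ; 27 | 6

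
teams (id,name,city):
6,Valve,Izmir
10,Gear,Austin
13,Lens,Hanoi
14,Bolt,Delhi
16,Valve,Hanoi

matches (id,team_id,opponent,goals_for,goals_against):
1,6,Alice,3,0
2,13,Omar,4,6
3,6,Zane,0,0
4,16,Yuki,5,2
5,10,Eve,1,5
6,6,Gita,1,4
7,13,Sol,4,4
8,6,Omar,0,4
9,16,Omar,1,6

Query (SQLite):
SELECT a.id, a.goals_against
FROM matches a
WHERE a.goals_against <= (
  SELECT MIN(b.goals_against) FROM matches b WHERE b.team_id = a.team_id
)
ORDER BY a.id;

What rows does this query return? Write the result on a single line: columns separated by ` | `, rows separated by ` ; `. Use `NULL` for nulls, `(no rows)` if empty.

1 | 0 ; 3 | 0 ; 4 | 2 ; 5 | 5 ; 7 | 4

For each matches row a, compute MIN(goals_against) over rows sharing a.team_id.
Keep row a if a.goals_against <= that per-group MIN.
  team_id=6: MIN(goals_against) = 0
  team_id=10: MIN(goals_against) = 5
  team_id=13: MIN(goals_against) = 4
  team_id=16: MIN(goals_against) = 2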